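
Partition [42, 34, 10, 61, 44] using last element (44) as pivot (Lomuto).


Pivot: 44
  42 <= 44: advance i (no swap)
  34 <= 44: advance i (no swap)
  10 <= 44: advance i (no swap)
Place pivot at 3: [42, 34, 10, 44, 61]

Partitioned: [42, 34, 10, 44, 61]


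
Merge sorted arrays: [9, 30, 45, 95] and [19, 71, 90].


Take 9 from A
Take 19 from B
Take 30 from A
Take 45 from A
Take 71 from B
Take 90 from B

Merged: [9, 19, 30, 45, 71, 90, 95]


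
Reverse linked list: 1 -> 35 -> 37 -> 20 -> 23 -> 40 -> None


Step 1: curr=1, set curr.next=prev(None) | reversed so far: 1
Step 2: curr=35, set curr.next=prev(1) | reversed so far: 35 -> 1
Step 3: curr=37, set curr.next=prev(35) | reversed so far: 37 -> 35 -> 1
Step 4: curr=20, set curr.next=prev(37) | reversed so far: 20 -> 37 -> 35 -> 1
Step 5: curr=23, set curr.next=prev(20) | reversed so far: 23 -> 20 -> 37 -> 35 -> 1
Step 6: curr=40, set curr.next=prev(23) | reversed so far: 40 -> 23 -> 20 -> 37 -> 35 -> 1

40 -> 23 -> 20 -> 37 -> 35 -> 1 -> None


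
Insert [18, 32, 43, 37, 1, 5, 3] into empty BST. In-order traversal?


Insert 18: root
Insert 32: R from 18
Insert 43: R from 18 -> R from 32
Insert 37: R from 18 -> R from 32 -> L from 43
Insert 1: L from 18
Insert 5: L from 18 -> R from 1
Insert 3: L from 18 -> R from 1 -> L from 5

In-order: [1, 3, 5, 18, 32, 37, 43]


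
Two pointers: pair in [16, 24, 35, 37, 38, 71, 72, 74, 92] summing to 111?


lo=0(16)+hi=8(92)=108
lo=1(24)+hi=8(92)=116
lo=1(24)+hi=7(74)=98
lo=2(35)+hi=7(74)=109
lo=3(37)+hi=7(74)=111

Yes: 37+74=111


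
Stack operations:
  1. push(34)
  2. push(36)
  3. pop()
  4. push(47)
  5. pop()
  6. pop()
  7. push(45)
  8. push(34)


push(34) -> [34]
push(36) -> [34, 36]
pop()->36, [34]
push(47) -> [34, 47]
pop()->47, [34]
pop()->34, []
push(45) -> [45]
push(34) -> [45, 34]

Final stack: [45, 34]


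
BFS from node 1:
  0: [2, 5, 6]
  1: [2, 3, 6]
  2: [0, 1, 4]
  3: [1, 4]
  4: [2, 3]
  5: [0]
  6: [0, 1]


Visit 1, enqueue [2, 3, 6]
Visit 2, enqueue [0, 4]
Visit 3, enqueue []
Visit 6, enqueue []
Visit 0, enqueue [5]
Visit 4, enqueue []
Visit 5, enqueue []

BFS order: [1, 2, 3, 6, 0, 4, 5]


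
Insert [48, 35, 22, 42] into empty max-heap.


Insert 48: [48]
Insert 35: [48, 35]
Insert 22: [48, 35, 22]
Insert 42: [48, 42, 22, 35]

Final heap: [48, 42, 22, 35]


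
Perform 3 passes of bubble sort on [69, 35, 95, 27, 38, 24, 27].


Initial: [69, 35, 95, 27, 38, 24, 27]
Pass 1: [35, 69, 27, 38, 24, 27, 95] (5 swaps)
Pass 2: [35, 27, 38, 24, 27, 69, 95] (4 swaps)
Pass 3: [27, 35, 24, 27, 38, 69, 95] (3 swaps)

After 3 passes: [27, 35, 24, 27, 38, 69, 95]


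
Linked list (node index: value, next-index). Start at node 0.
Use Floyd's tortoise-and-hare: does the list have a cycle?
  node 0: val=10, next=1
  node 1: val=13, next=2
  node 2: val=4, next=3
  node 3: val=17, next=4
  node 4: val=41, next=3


Floyd's tortoise (slow, +1) and hare (fast, +2):
  init: slow=0, fast=0
  step 1: slow=1, fast=2
  step 2: slow=2, fast=4
  step 3: slow=3, fast=4
  step 4: slow=4, fast=4
  slow == fast at node 4: cycle detected

Cycle: yes


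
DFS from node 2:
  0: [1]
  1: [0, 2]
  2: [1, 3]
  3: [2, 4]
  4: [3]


Visit 2, push [3, 1]
Visit 1, push [0]
Visit 0, push []
Visit 3, push [4]
Visit 4, push []

DFS order: [2, 1, 0, 3, 4]


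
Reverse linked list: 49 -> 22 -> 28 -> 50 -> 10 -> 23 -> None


Step 1: curr=49, set curr.next=prev(None) | reversed so far: 49
Step 2: curr=22, set curr.next=prev(49) | reversed so far: 22 -> 49
Step 3: curr=28, set curr.next=prev(22) | reversed so far: 28 -> 22 -> 49
Step 4: curr=50, set curr.next=prev(28) | reversed so far: 50 -> 28 -> 22 -> 49
Step 5: curr=10, set curr.next=prev(50) | reversed so far: 10 -> 50 -> 28 -> 22 -> 49
Step 6: curr=23, set curr.next=prev(10) | reversed so far: 23 -> 10 -> 50 -> 28 -> 22 -> 49

23 -> 10 -> 50 -> 28 -> 22 -> 49 -> None


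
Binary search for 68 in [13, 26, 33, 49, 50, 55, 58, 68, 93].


Step 1: lo=0, hi=8, mid=4, val=50
Step 2: lo=5, hi=8, mid=6, val=58
Step 3: lo=7, hi=8, mid=7, val=68

Found at index 7


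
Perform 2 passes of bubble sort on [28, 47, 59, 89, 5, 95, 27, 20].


Initial: [28, 47, 59, 89, 5, 95, 27, 20]
Pass 1: [28, 47, 59, 5, 89, 27, 20, 95] (3 swaps)
Pass 2: [28, 47, 5, 59, 27, 20, 89, 95] (3 swaps)

After 2 passes: [28, 47, 5, 59, 27, 20, 89, 95]


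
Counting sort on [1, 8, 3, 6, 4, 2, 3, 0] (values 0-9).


Input: [1, 8, 3, 6, 4, 2, 3, 0]
Counts: [1, 1, 1, 2, 1, 0, 1, 0, 1, 0]

Sorted: [0, 1, 2, 3, 3, 4, 6, 8]


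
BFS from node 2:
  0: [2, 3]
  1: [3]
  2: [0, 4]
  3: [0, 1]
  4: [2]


Visit 2, enqueue [0, 4]
Visit 0, enqueue [3]
Visit 4, enqueue []
Visit 3, enqueue [1]
Visit 1, enqueue []

BFS order: [2, 0, 4, 3, 1]


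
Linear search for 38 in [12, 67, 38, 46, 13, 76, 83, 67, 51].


i=0: 12!=38
i=1: 67!=38
i=2: 38==38 found!

Found at 2, 3 comps


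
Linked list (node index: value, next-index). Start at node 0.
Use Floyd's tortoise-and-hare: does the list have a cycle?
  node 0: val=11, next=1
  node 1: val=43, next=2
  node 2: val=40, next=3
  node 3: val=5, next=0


Floyd's tortoise (slow, +1) and hare (fast, +2):
  init: slow=0, fast=0
  step 1: slow=1, fast=2
  step 2: slow=2, fast=0
  step 3: slow=3, fast=2
  step 4: slow=0, fast=0
  slow == fast at node 0: cycle detected

Cycle: yes


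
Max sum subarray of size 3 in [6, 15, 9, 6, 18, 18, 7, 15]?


[0:3]: 30
[1:4]: 30
[2:5]: 33
[3:6]: 42
[4:7]: 43
[5:8]: 40

Max: 43 at [4:7]


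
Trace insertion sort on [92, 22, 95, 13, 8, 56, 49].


Initial: [92, 22, 95, 13, 8, 56, 49]
Insert 22: [22, 92, 95, 13, 8, 56, 49]
Insert 95: [22, 92, 95, 13, 8, 56, 49]
Insert 13: [13, 22, 92, 95, 8, 56, 49]
Insert 8: [8, 13, 22, 92, 95, 56, 49]
Insert 56: [8, 13, 22, 56, 92, 95, 49]
Insert 49: [8, 13, 22, 49, 56, 92, 95]

Sorted: [8, 13, 22, 49, 56, 92, 95]


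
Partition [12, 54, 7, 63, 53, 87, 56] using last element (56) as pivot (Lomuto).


Pivot: 56
  12 <= 56: advance i (no swap)
  54 <= 56: advance i (no swap)
  7 <= 56: advance i (no swap)
  53 <= 56: swap -> [12, 54, 7, 53, 63, 87, 56]
Place pivot at 4: [12, 54, 7, 53, 56, 87, 63]

Partitioned: [12, 54, 7, 53, 56, 87, 63]


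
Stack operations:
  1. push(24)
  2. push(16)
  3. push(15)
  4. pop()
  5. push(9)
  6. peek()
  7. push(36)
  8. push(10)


push(24) -> [24]
push(16) -> [24, 16]
push(15) -> [24, 16, 15]
pop()->15, [24, 16]
push(9) -> [24, 16, 9]
peek()->9
push(36) -> [24, 16, 9, 36]
push(10) -> [24, 16, 9, 36, 10]

Final stack: [24, 16, 9, 36, 10]


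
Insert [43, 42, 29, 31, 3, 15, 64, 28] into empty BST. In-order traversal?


Insert 43: root
Insert 42: L from 43
Insert 29: L from 43 -> L from 42
Insert 31: L from 43 -> L from 42 -> R from 29
Insert 3: L from 43 -> L from 42 -> L from 29
Insert 15: L from 43 -> L from 42 -> L from 29 -> R from 3
Insert 64: R from 43
Insert 28: L from 43 -> L from 42 -> L from 29 -> R from 3 -> R from 15

In-order: [3, 15, 28, 29, 31, 42, 43, 64]


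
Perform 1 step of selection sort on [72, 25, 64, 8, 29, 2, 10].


Initial: [72, 25, 64, 8, 29, 2, 10]
Step 1: min=2 at 5
  Swap: [2, 25, 64, 8, 29, 72, 10]

After 1 step: [2, 25, 64, 8, 29, 72, 10]


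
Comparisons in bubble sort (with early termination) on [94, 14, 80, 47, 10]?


Algorithm: bubble sort (with early termination)
Input: [94, 14, 80, 47, 10]
Sorted: [10, 14, 47, 80, 94]

10


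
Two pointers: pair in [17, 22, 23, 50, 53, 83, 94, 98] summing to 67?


lo=0(17)+hi=7(98)=115
lo=0(17)+hi=6(94)=111
lo=0(17)+hi=5(83)=100
lo=0(17)+hi=4(53)=70
lo=0(17)+hi=3(50)=67

Yes: 17+50=67


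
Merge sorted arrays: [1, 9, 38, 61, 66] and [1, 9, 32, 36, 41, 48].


Take 1 from A
Take 1 from B
Take 9 from A
Take 9 from B
Take 32 from B
Take 36 from B
Take 38 from A
Take 41 from B
Take 48 from B

Merged: [1, 1, 9, 9, 32, 36, 38, 41, 48, 61, 66]


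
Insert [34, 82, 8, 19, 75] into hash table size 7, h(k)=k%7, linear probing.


Insert 34: h=6 -> slot 6
Insert 82: h=5 -> slot 5
Insert 8: h=1 -> slot 1
Insert 19: h=5, 2 probes -> slot 0
Insert 75: h=5, 4 probes -> slot 2

Table: [19, 8, 75, None, None, 82, 34]


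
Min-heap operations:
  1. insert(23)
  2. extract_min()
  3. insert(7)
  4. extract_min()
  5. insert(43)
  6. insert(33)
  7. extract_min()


insert(23) -> [23]
extract_min()->23, []
insert(7) -> [7]
extract_min()->7, []
insert(43) -> [43]
insert(33) -> [33, 43]
extract_min()->33, [43]

Final heap: [43]


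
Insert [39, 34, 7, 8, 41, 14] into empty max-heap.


Insert 39: [39]
Insert 34: [39, 34]
Insert 7: [39, 34, 7]
Insert 8: [39, 34, 7, 8]
Insert 41: [41, 39, 7, 8, 34]
Insert 14: [41, 39, 14, 8, 34, 7]

Final heap: [41, 39, 14, 8, 34, 7]


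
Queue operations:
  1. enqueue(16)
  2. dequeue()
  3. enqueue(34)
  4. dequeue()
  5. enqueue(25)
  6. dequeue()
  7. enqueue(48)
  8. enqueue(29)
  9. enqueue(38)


enqueue(16) -> [16]
dequeue()->16, []
enqueue(34) -> [34]
dequeue()->34, []
enqueue(25) -> [25]
dequeue()->25, []
enqueue(48) -> [48]
enqueue(29) -> [48, 29]
enqueue(38) -> [48, 29, 38]

Final queue: [48, 29, 38]


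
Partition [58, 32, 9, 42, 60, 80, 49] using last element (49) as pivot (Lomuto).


Pivot: 49
  32 <= 49: swap -> [32, 58, 9, 42, 60, 80, 49]
  9 <= 49: swap -> [32, 9, 58, 42, 60, 80, 49]
  42 <= 49: swap -> [32, 9, 42, 58, 60, 80, 49]
Place pivot at 3: [32, 9, 42, 49, 60, 80, 58]

Partitioned: [32, 9, 42, 49, 60, 80, 58]


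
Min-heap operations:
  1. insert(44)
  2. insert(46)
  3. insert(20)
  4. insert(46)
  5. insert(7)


insert(44) -> [44]
insert(46) -> [44, 46]
insert(20) -> [20, 46, 44]
insert(46) -> [20, 46, 44, 46]
insert(7) -> [7, 20, 44, 46, 46]

Final heap: [7, 20, 44, 46, 46]


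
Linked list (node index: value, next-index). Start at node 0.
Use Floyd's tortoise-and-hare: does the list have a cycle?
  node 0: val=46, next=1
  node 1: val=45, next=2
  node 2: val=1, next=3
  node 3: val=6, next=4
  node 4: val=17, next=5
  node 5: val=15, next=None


Floyd's tortoise (slow, +1) and hare (fast, +2):
  init: slow=0, fast=0
  step 1: slow=1, fast=2
  step 2: slow=2, fast=4
  step 3: fast 4->5->None, no cycle

Cycle: no


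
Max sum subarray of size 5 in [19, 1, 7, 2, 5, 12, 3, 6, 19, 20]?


[0:5]: 34
[1:6]: 27
[2:7]: 29
[3:8]: 28
[4:9]: 45
[5:10]: 60

Max: 60 at [5:10]


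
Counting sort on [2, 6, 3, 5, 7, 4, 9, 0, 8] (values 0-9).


Input: [2, 6, 3, 5, 7, 4, 9, 0, 8]
Counts: [1, 0, 1, 1, 1, 1, 1, 1, 1, 1]

Sorted: [0, 2, 3, 4, 5, 6, 7, 8, 9]


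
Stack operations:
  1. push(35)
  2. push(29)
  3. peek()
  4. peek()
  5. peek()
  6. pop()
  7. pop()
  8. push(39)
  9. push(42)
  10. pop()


push(35) -> [35]
push(29) -> [35, 29]
peek()->29
peek()->29
peek()->29
pop()->29, [35]
pop()->35, []
push(39) -> [39]
push(42) -> [39, 42]
pop()->42, [39]

Final stack: [39]


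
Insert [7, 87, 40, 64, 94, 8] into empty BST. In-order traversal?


Insert 7: root
Insert 87: R from 7
Insert 40: R from 7 -> L from 87
Insert 64: R from 7 -> L from 87 -> R from 40
Insert 94: R from 7 -> R from 87
Insert 8: R from 7 -> L from 87 -> L from 40

In-order: [7, 8, 40, 64, 87, 94]


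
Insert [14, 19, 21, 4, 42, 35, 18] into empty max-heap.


Insert 14: [14]
Insert 19: [19, 14]
Insert 21: [21, 14, 19]
Insert 4: [21, 14, 19, 4]
Insert 42: [42, 21, 19, 4, 14]
Insert 35: [42, 21, 35, 4, 14, 19]
Insert 18: [42, 21, 35, 4, 14, 19, 18]

Final heap: [42, 21, 35, 4, 14, 19, 18]


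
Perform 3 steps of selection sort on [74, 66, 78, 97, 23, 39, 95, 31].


Initial: [74, 66, 78, 97, 23, 39, 95, 31]
Step 1: min=23 at 4
  Swap: [23, 66, 78, 97, 74, 39, 95, 31]
Step 2: min=31 at 7
  Swap: [23, 31, 78, 97, 74, 39, 95, 66]
Step 3: min=39 at 5
  Swap: [23, 31, 39, 97, 74, 78, 95, 66]

After 3 steps: [23, 31, 39, 97, 74, 78, 95, 66]


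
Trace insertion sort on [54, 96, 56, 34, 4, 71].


Initial: [54, 96, 56, 34, 4, 71]
Insert 96: [54, 96, 56, 34, 4, 71]
Insert 56: [54, 56, 96, 34, 4, 71]
Insert 34: [34, 54, 56, 96, 4, 71]
Insert 4: [4, 34, 54, 56, 96, 71]
Insert 71: [4, 34, 54, 56, 71, 96]

Sorted: [4, 34, 54, 56, 71, 96]


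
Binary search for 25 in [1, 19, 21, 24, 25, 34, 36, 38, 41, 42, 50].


Step 1: lo=0, hi=10, mid=5, val=34
Step 2: lo=0, hi=4, mid=2, val=21
Step 3: lo=3, hi=4, mid=3, val=24
Step 4: lo=4, hi=4, mid=4, val=25

Found at index 4


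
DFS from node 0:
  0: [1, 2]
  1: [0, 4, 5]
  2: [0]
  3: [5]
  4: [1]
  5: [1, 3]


Visit 0, push [2, 1]
Visit 1, push [5, 4]
Visit 4, push []
Visit 5, push [3]
Visit 3, push []
Visit 2, push []

DFS order: [0, 1, 4, 5, 3, 2]


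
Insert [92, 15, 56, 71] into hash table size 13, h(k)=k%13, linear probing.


Insert 92: h=1 -> slot 1
Insert 15: h=2 -> slot 2
Insert 56: h=4 -> slot 4
Insert 71: h=6 -> slot 6

Table: [None, 92, 15, None, 56, None, 71, None, None, None, None, None, None]


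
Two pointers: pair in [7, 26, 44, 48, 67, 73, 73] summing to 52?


lo=0(7)+hi=6(73)=80
lo=0(7)+hi=5(73)=80
lo=0(7)+hi=4(67)=74
lo=0(7)+hi=3(48)=55
lo=0(7)+hi=2(44)=51
lo=1(26)+hi=2(44)=70

No pair found


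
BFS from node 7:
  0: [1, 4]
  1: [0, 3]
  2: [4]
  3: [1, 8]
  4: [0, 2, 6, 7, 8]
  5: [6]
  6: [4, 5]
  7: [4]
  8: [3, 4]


Visit 7, enqueue [4]
Visit 4, enqueue [0, 2, 6, 8]
Visit 0, enqueue [1]
Visit 2, enqueue []
Visit 6, enqueue [5]
Visit 8, enqueue [3]
Visit 1, enqueue []
Visit 5, enqueue []
Visit 3, enqueue []

BFS order: [7, 4, 0, 2, 6, 8, 1, 5, 3]


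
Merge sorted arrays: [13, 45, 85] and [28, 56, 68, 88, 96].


Take 13 from A
Take 28 from B
Take 45 from A
Take 56 from B
Take 68 from B
Take 85 from A

Merged: [13, 28, 45, 56, 68, 85, 88, 96]


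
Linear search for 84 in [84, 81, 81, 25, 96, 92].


i=0: 84==84 found!

Found at 0, 1 comps


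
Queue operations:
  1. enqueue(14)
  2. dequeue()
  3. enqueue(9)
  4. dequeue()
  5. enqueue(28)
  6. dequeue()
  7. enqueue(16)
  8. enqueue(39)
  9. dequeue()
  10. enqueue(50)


enqueue(14) -> [14]
dequeue()->14, []
enqueue(9) -> [9]
dequeue()->9, []
enqueue(28) -> [28]
dequeue()->28, []
enqueue(16) -> [16]
enqueue(39) -> [16, 39]
dequeue()->16, [39]
enqueue(50) -> [39, 50]

Final queue: [39, 50]


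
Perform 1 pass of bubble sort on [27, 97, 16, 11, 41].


Initial: [27, 97, 16, 11, 41]
Pass 1: [27, 16, 11, 41, 97] (3 swaps)

After 1 pass: [27, 16, 11, 41, 97]


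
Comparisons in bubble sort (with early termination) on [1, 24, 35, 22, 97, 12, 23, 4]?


Algorithm: bubble sort (with early termination)
Input: [1, 24, 35, 22, 97, 12, 23, 4]
Sorted: [1, 4, 12, 22, 23, 24, 35, 97]

28


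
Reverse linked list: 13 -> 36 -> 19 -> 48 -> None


Step 1: curr=13, set curr.next=prev(None) | reversed so far: 13
Step 2: curr=36, set curr.next=prev(13) | reversed so far: 36 -> 13
Step 3: curr=19, set curr.next=prev(36) | reversed so far: 19 -> 36 -> 13
Step 4: curr=48, set curr.next=prev(19) | reversed so far: 48 -> 19 -> 36 -> 13

48 -> 19 -> 36 -> 13 -> None


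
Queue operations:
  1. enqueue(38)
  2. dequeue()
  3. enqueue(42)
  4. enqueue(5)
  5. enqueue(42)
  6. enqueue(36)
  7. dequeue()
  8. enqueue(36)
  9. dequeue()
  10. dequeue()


enqueue(38) -> [38]
dequeue()->38, []
enqueue(42) -> [42]
enqueue(5) -> [42, 5]
enqueue(42) -> [42, 5, 42]
enqueue(36) -> [42, 5, 42, 36]
dequeue()->42, [5, 42, 36]
enqueue(36) -> [5, 42, 36, 36]
dequeue()->5, [42, 36, 36]
dequeue()->42, [36, 36]

Final queue: [36, 36]


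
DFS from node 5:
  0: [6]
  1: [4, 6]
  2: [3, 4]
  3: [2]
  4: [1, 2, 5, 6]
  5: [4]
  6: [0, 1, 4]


Visit 5, push [4]
Visit 4, push [6, 2, 1]
Visit 1, push [6]
Visit 6, push [0]
Visit 0, push []
Visit 2, push [3]
Visit 3, push []

DFS order: [5, 4, 1, 6, 0, 2, 3]


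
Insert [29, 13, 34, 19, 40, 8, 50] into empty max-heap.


Insert 29: [29]
Insert 13: [29, 13]
Insert 34: [34, 13, 29]
Insert 19: [34, 19, 29, 13]
Insert 40: [40, 34, 29, 13, 19]
Insert 8: [40, 34, 29, 13, 19, 8]
Insert 50: [50, 34, 40, 13, 19, 8, 29]

Final heap: [50, 34, 40, 13, 19, 8, 29]


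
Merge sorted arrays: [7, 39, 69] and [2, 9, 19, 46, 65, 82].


Take 2 from B
Take 7 from A
Take 9 from B
Take 19 from B
Take 39 from A
Take 46 from B
Take 65 from B
Take 69 from A

Merged: [2, 7, 9, 19, 39, 46, 65, 69, 82]


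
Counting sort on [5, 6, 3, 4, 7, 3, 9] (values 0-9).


Input: [5, 6, 3, 4, 7, 3, 9]
Counts: [0, 0, 0, 2, 1, 1, 1, 1, 0, 1]

Sorted: [3, 3, 4, 5, 6, 7, 9]


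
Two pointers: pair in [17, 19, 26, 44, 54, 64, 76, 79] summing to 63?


lo=0(17)+hi=7(79)=96
lo=0(17)+hi=6(76)=93
lo=0(17)+hi=5(64)=81
lo=0(17)+hi=4(54)=71
lo=0(17)+hi=3(44)=61
lo=1(19)+hi=3(44)=63

Yes: 19+44=63


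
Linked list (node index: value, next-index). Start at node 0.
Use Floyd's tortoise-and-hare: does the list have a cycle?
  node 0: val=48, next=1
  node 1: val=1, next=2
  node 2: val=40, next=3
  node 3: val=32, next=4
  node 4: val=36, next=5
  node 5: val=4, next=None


Floyd's tortoise (slow, +1) and hare (fast, +2):
  init: slow=0, fast=0
  step 1: slow=1, fast=2
  step 2: slow=2, fast=4
  step 3: fast 4->5->None, no cycle

Cycle: no


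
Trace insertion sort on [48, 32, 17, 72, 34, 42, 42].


Initial: [48, 32, 17, 72, 34, 42, 42]
Insert 32: [32, 48, 17, 72, 34, 42, 42]
Insert 17: [17, 32, 48, 72, 34, 42, 42]
Insert 72: [17, 32, 48, 72, 34, 42, 42]
Insert 34: [17, 32, 34, 48, 72, 42, 42]
Insert 42: [17, 32, 34, 42, 48, 72, 42]
Insert 42: [17, 32, 34, 42, 42, 48, 72]

Sorted: [17, 32, 34, 42, 42, 48, 72]


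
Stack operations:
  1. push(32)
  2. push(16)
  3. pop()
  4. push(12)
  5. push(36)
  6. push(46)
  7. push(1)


push(32) -> [32]
push(16) -> [32, 16]
pop()->16, [32]
push(12) -> [32, 12]
push(36) -> [32, 12, 36]
push(46) -> [32, 12, 36, 46]
push(1) -> [32, 12, 36, 46, 1]

Final stack: [32, 12, 36, 46, 1]


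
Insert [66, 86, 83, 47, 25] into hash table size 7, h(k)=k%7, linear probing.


Insert 66: h=3 -> slot 3
Insert 86: h=2 -> slot 2
Insert 83: h=6 -> slot 6
Insert 47: h=5 -> slot 5
Insert 25: h=4 -> slot 4

Table: [None, None, 86, 66, 25, 47, 83]


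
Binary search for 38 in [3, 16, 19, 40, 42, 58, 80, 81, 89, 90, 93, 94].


Step 1: lo=0, hi=11, mid=5, val=58
Step 2: lo=0, hi=4, mid=2, val=19
Step 3: lo=3, hi=4, mid=3, val=40

Not found


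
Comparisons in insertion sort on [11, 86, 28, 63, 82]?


Algorithm: insertion sort
Input: [11, 86, 28, 63, 82]
Sorted: [11, 28, 63, 82, 86]

7


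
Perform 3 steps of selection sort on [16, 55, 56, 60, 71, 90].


Initial: [16, 55, 56, 60, 71, 90]
Step 1: min=16 at 0
  Swap: [16, 55, 56, 60, 71, 90]
Step 2: min=55 at 1
  Swap: [16, 55, 56, 60, 71, 90]
Step 3: min=56 at 2
  Swap: [16, 55, 56, 60, 71, 90]

After 3 steps: [16, 55, 56, 60, 71, 90]


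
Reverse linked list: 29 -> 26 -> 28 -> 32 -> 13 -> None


Step 1: curr=29, set curr.next=prev(None) | reversed so far: 29
Step 2: curr=26, set curr.next=prev(29) | reversed so far: 26 -> 29
Step 3: curr=28, set curr.next=prev(26) | reversed so far: 28 -> 26 -> 29
Step 4: curr=32, set curr.next=prev(28) | reversed so far: 32 -> 28 -> 26 -> 29
Step 5: curr=13, set curr.next=prev(32) | reversed so far: 13 -> 32 -> 28 -> 26 -> 29

13 -> 32 -> 28 -> 26 -> 29 -> None


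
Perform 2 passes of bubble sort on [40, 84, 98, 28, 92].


Initial: [40, 84, 98, 28, 92]
Pass 1: [40, 84, 28, 92, 98] (2 swaps)
Pass 2: [40, 28, 84, 92, 98] (1 swaps)

After 2 passes: [40, 28, 84, 92, 98]


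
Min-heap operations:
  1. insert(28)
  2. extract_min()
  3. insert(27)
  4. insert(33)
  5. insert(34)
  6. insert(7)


insert(28) -> [28]
extract_min()->28, []
insert(27) -> [27]
insert(33) -> [27, 33]
insert(34) -> [27, 33, 34]
insert(7) -> [7, 27, 34, 33]

Final heap: [7, 27, 34, 33]


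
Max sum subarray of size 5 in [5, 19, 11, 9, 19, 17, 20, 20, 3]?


[0:5]: 63
[1:6]: 75
[2:7]: 76
[3:8]: 85
[4:9]: 79

Max: 85 at [3:8]


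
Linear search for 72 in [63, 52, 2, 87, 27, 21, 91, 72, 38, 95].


i=0: 63!=72
i=1: 52!=72
i=2: 2!=72
i=3: 87!=72
i=4: 27!=72
i=5: 21!=72
i=6: 91!=72
i=7: 72==72 found!

Found at 7, 8 comps


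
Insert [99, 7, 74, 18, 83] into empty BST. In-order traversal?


Insert 99: root
Insert 7: L from 99
Insert 74: L from 99 -> R from 7
Insert 18: L from 99 -> R from 7 -> L from 74
Insert 83: L from 99 -> R from 7 -> R from 74

In-order: [7, 18, 74, 83, 99]


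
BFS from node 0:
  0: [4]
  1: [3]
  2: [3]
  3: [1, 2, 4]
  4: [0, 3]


Visit 0, enqueue [4]
Visit 4, enqueue [3]
Visit 3, enqueue [1, 2]
Visit 1, enqueue []
Visit 2, enqueue []

BFS order: [0, 4, 3, 1, 2]


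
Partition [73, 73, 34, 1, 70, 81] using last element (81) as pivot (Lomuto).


Pivot: 81
  73 <= 81: advance i (no swap)
  73 <= 81: advance i (no swap)
  34 <= 81: advance i (no swap)
  1 <= 81: advance i (no swap)
  70 <= 81: advance i (no swap)
Place pivot at 5: [73, 73, 34, 1, 70, 81]

Partitioned: [73, 73, 34, 1, 70, 81]


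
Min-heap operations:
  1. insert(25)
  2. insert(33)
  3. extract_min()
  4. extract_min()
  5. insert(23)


insert(25) -> [25]
insert(33) -> [25, 33]
extract_min()->25, [33]
extract_min()->33, []
insert(23) -> [23]

Final heap: [23]


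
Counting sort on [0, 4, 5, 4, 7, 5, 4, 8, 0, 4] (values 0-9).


Input: [0, 4, 5, 4, 7, 5, 4, 8, 0, 4]
Counts: [2, 0, 0, 0, 4, 2, 0, 1, 1, 0]

Sorted: [0, 0, 4, 4, 4, 4, 5, 5, 7, 8]


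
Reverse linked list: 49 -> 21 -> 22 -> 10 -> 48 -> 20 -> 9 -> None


Step 1: curr=49, set curr.next=prev(None) | reversed so far: 49
Step 2: curr=21, set curr.next=prev(49) | reversed so far: 21 -> 49
Step 3: curr=22, set curr.next=prev(21) | reversed so far: 22 -> 21 -> 49
Step 4: curr=10, set curr.next=prev(22) | reversed so far: 10 -> 22 -> 21 -> 49
Step 5: curr=48, set curr.next=prev(10) | reversed so far: 48 -> 10 -> 22 -> 21 -> 49
Step 6: curr=20, set curr.next=prev(48) | reversed so far: 20 -> 48 -> 10 -> 22 -> 21 -> 49
Step 7: curr=9, set curr.next=prev(20) | reversed so far: 9 -> 20 -> 48 -> 10 -> 22 -> 21 -> 49

9 -> 20 -> 48 -> 10 -> 22 -> 21 -> 49 -> None


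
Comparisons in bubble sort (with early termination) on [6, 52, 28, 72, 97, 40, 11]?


Algorithm: bubble sort (with early termination)
Input: [6, 52, 28, 72, 97, 40, 11]
Sorted: [6, 11, 28, 40, 52, 72, 97]

21


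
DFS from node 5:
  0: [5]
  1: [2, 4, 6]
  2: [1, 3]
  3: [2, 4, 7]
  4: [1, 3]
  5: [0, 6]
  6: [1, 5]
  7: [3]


Visit 5, push [6, 0]
Visit 0, push []
Visit 6, push [1]
Visit 1, push [4, 2]
Visit 2, push [3]
Visit 3, push [7, 4]
Visit 4, push []
Visit 7, push []

DFS order: [5, 0, 6, 1, 2, 3, 4, 7]


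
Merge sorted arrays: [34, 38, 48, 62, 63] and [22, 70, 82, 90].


Take 22 from B
Take 34 from A
Take 38 from A
Take 48 from A
Take 62 from A
Take 63 from A

Merged: [22, 34, 38, 48, 62, 63, 70, 82, 90]


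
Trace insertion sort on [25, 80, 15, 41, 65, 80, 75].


Initial: [25, 80, 15, 41, 65, 80, 75]
Insert 80: [25, 80, 15, 41, 65, 80, 75]
Insert 15: [15, 25, 80, 41, 65, 80, 75]
Insert 41: [15, 25, 41, 80, 65, 80, 75]
Insert 65: [15, 25, 41, 65, 80, 80, 75]
Insert 80: [15, 25, 41, 65, 80, 80, 75]
Insert 75: [15, 25, 41, 65, 75, 80, 80]

Sorted: [15, 25, 41, 65, 75, 80, 80]


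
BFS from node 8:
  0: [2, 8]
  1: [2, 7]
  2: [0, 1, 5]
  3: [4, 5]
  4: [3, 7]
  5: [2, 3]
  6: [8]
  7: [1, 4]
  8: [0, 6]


Visit 8, enqueue [0, 6]
Visit 0, enqueue [2]
Visit 6, enqueue []
Visit 2, enqueue [1, 5]
Visit 1, enqueue [7]
Visit 5, enqueue [3]
Visit 7, enqueue [4]
Visit 3, enqueue []
Visit 4, enqueue []

BFS order: [8, 0, 6, 2, 1, 5, 7, 3, 4]


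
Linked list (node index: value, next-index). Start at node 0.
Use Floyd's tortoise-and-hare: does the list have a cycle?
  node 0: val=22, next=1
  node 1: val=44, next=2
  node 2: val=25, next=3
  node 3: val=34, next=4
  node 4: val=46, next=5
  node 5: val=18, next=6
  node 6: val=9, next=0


Floyd's tortoise (slow, +1) and hare (fast, +2):
  init: slow=0, fast=0
  step 1: slow=1, fast=2
  step 2: slow=2, fast=4
  step 3: slow=3, fast=6
  step 4: slow=4, fast=1
  step 5: slow=5, fast=3
  step 6: slow=6, fast=5
  step 7: slow=0, fast=0
  slow == fast at node 0: cycle detected

Cycle: yes


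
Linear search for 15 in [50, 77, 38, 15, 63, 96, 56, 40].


i=0: 50!=15
i=1: 77!=15
i=2: 38!=15
i=3: 15==15 found!

Found at 3, 4 comps


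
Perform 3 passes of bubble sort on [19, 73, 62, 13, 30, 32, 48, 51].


Initial: [19, 73, 62, 13, 30, 32, 48, 51]
Pass 1: [19, 62, 13, 30, 32, 48, 51, 73] (6 swaps)
Pass 2: [19, 13, 30, 32, 48, 51, 62, 73] (5 swaps)
Pass 3: [13, 19, 30, 32, 48, 51, 62, 73] (1 swaps)

After 3 passes: [13, 19, 30, 32, 48, 51, 62, 73]


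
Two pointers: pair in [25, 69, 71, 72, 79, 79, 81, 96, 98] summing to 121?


lo=0(25)+hi=8(98)=123
lo=0(25)+hi=7(96)=121

Yes: 25+96=121


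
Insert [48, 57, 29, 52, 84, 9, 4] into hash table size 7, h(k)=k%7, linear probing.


Insert 48: h=6 -> slot 6
Insert 57: h=1 -> slot 1
Insert 29: h=1, 1 probes -> slot 2
Insert 52: h=3 -> slot 3
Insert 84: h=0 -> slot 0
Insert 9: h=2, 2 probes -> slot 4
Insert 4: h=4, 1 probes -> slot 5

Table: [84, 57, 29, 52, 9, 4, 48]


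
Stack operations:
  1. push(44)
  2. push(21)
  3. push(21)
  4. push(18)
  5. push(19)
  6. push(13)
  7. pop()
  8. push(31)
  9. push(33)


push(44) -> [44]
push(21) -> [44, 21]
push(21) -> [44, 21, 21]
push(18) -> [44, 21, 21, 18]
push(19) -> [44, 21, 21, 18, 19]
push(13) -> [44, 21, 21, 18, 19, 13]
pop()->13, [44, 21, 21, 18, 19]
push(31) -> [44, 21, 21, 18, 19, 31]
push(33) -> [44, 21, 21, 18, 19, 31, 33]

Final stack: [44, 21, 21, 18, 19, 31, 33]


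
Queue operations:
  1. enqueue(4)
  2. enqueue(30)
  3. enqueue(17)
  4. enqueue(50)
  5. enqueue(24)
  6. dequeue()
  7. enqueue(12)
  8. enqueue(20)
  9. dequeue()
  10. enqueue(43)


enqueue(4) -> [4]
enqueue(30) -> [4, 30]
enqueue(17) -> [4, 30, 17]
enqueue(50) -> [4, 30, 17, 50]
enqueue(24) -> [4, 30, 17, 50, 24]
dequeue()->4, [30, 17, 50, 24]
enqueue(12) -> [30, 17, 50, 24, 12]
enqueue(20) -> [30, 17, 50, 24, 12, 20]
dequeue()->30, [17, 50, 24, 12, 20]
enqueue(43) -> [17, 50, 24, 12, 20, 43]

Final queue: [17, 50, 24, 12, 20, 43]


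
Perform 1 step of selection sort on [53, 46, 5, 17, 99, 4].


Initial: [53, 46, 5, 17, 99, 4]
Step 1: min=4 at 5
  Swap: [4, 46, 5, 17, 99, 53]

After 1 step: [4, 46, 5, 17, 99, 53]


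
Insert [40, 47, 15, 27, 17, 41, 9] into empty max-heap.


Insert 40: [40]
Insert 47: [47, 40]
Insert 15: [47, 40, 15]
Insert 27: [47, 40, 15, 27]
Insert 17: [47, 40, 15, 27, 17]
Insert 41: [47, 40, 41, 27, 17, 15]
Insert 9: [47, 40, 41, 27, 17, 15, 9]

Final heap: [47, 40, 41, 27, 17, 15, 9]


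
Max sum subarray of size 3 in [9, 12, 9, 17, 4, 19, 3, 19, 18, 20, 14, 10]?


[0:3]: 30
[1:4]: 38
[2:5]: 30
[3:6]: 40
[4:7]: 26
[5:8]: 41
[6:9]: 40
[7:10]: 57
[8:11]: 52
[9:12]: 44

Max: 57 at [7:10]


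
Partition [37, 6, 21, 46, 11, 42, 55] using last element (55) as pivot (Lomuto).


Pivot: 55
  37 <= 55: advance i (no swap)
  6 <= 55: advance i (no swap)
  21 <= 55: advance i (no swap)
  46 <= 55: advance i (no swap)
  11 <= 55: advance i (no swap)
  42 <= 55: advance i (no swap)
Place pivot at 6: [37, 6, 21, 46, 11, 42, 55]

Partitioned: [37, 6, 21, 46, 11, 42, 55]


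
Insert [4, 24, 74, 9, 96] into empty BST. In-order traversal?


Insert 4: root
Insert 24: R from 4
Insert 74: R from 4 -> R from 24
Insert 9: R from 4 -> L from 24
Insert 96: R from 4 -> R from 24 -> R from 74

In-order: [4, 9, 24, 74, 96]


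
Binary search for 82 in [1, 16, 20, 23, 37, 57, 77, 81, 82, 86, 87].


Step 1: lo=0, hi=10, mid=5, val=57
Step 2: lo=6, hi=10, mid=8, val=82

Found at index 8


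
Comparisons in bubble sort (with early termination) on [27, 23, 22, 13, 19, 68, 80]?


Algorithm: bubble sort (with early termination)
Input: [27, 23, 22, 13, 19, 68, 80]
Sorted: [13, 19, 22, 23, 27, 68, 80]

18


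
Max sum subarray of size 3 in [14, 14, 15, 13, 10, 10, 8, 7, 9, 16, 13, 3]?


[0:3]: 43
[1:4]: 42
[2:5]: 38
[3:6]: 33
[4:7]: 28
[5:8]: 25
[6:9]: 24
[7:10]: 32
[8:11]: 38
[9:12]: 32

Max: 43 at [0:3]


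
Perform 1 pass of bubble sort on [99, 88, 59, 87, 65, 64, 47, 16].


Initial: [99, 88, 59, 87, 65, 64, 47, 16]
Pass 1: [88, 59, 87, 65, 64, 47, 16, 99] (7 swaps)

After 1 pass: [88, 59, 87, 65, 64, 47, 16, 99]


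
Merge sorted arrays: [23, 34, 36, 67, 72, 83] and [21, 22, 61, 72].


Take 21 from B
Take 22 from B
Take 23 from A
Take 34 from A
Take 36 from A
Take 61 from B
Take 67 from A
Take 72 from A
Take 72 from B

Merged: [21, 22, 23, 34, 36, 61, 67, 72, 72, 83]


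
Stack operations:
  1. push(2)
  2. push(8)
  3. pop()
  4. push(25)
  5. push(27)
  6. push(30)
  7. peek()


push(2) -> [2]
push(8) -> [2, 8]
pop()->8, [2]
push(25) -> [2, 25]
push(27) -> [2, 25, 27]
push(30) -> [2, 25, 27, 30]
peek()->30

Final stack: [2, 25, 27, 30]


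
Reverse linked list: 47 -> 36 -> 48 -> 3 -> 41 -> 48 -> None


Step 1: curr=47, set curr.next=prev(None) | reversed so far: 47
Step 2: curr=36, set curr.next=prev(47) | reversed so far: 36 -> 47
Step 3: curr=48, set curr.next=prev(36) | reversed so far: 48 -> 36 -> 47
Step 4: curr=3, set curr.next=prev(48) | reversed so far: 3 -> 48 -> 36 -> 47
Step 5: curr=41, set curr.next=prev(3) | reversed so far: 41 -> 3 -> 48 -> 36 -> 47
Step 6: curr=48, set curr.next=prev(41) | reversed so far: 48 -> 41 -> 3 -> 48 -> 36 -> 47

48 -> 41 -> 3 -> 48 -> 36 -> 47 -> None


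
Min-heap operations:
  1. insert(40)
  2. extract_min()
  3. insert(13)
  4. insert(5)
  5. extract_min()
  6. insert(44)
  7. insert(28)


insert(40) -> [40]
extract_min()->40, []
insert(13) -> [13]
insert(5) -> [5, 13]
extract_min()->5, [13]
insert(44) -> [13, 44]
insert(28) -> [13, 44, 28]

Final heap: [13, 44, 28]


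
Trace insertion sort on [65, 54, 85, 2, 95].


Initial: [65, 54, 85, 2, 95]
Insert 54: [54, 65, 85, 2, 95]
Insert 85: [54, 65, 85, 2, 95]
Insert 2: [2, 54, 65, 85, 95]
Insert 95: [2, 54, 65, 85, 95]

Sorted: [2, 54, 65, 85, 95]


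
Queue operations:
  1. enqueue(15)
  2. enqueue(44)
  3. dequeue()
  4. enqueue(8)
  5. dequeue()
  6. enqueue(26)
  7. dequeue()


enqueue(15) -> [15]
enqueue(44) -> [15, 44]
dequeue()->15, [44]
enqueue(8) -> [44, 8]
dequeue()->44, [8]
enqueue(26) -> [8, 26]
dequeue()->8, [26]

Final queue: [26]


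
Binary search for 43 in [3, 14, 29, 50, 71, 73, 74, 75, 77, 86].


Step 1: lo=0, hi=9, mid=4, val=71
Step 2: lo=0, hi=3, mid=1, val=14
Step 3: lo=2, hi=3, mid=2, val=29
Step 4: lo=3, hi=3, mid=3, val=50

Not found


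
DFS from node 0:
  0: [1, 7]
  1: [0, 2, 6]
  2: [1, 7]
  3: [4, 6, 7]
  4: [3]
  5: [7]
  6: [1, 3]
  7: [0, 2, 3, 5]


Visit 0, push [7, 1]
Visit 1, push [6, 2]
Visit 2, push [7]
Visit 7, push [5, 3]
Visit 3, push [6, 4]
Visit 4, push []
Visit 6, push []
Visit 5, push []

DFS order: [0, 1, 2, 7, 3, 4, 6, 5]


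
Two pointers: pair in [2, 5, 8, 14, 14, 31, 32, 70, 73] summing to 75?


lo=0(2)+hi=8(73)=75

Yes: 2+73=75


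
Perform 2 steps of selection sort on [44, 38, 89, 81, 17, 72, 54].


Initial: [44, 38, 89, 81, 17, 72, 54]
Step 1: min=17 at 4
  Swap: [17, 38, 89, 81, 44, 72, 54]
Step 2: min=38 at 1
  Swap: [17, 38, 89, 81, 44, 72, 54]

After 2 steps: [17, 38, 89, 81, 44, 72, 54]


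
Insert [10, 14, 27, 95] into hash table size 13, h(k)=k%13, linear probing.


Insert 10: h=10 -> slot 10
Insert 14: h=1 -> slot 1
Insert 27: h=1, 1 probes -> slot 2
Insert 95: h=4 -> slot 4

Table: [None, 14, 27, None, 95, None, None, None, None, None, 10, None, None]


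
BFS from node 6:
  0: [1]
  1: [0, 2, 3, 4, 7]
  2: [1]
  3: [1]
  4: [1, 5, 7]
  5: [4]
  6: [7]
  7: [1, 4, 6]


Visit 6, enqueue [7]
Visit 7, enqueue [1, 4]
Visit 1, enqueue [0, 2, 3]
Visit 4, enqueue [5]
Visit 0, enqueue []
Visit 2, enqueue []
Visit 3, enqueue []
Visit 5, enqueue []

BFS order: [6, 7, 1, 4, 0, 2, 3, 5]


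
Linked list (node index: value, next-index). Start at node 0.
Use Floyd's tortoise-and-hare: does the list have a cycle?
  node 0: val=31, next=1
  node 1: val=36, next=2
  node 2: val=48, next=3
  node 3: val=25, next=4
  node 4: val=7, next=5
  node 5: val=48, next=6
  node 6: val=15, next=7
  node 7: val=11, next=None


Floyd's tortoise (slow, +1) and hare (fast, +2):
  init: slow=0, fast=0
  step 1: slow=1, fast=2
  step 2: slow=2, fast=4
  step 3: slow=3, fast=6
  step 4: fast 6->7->None, no cycle

Cycle: no


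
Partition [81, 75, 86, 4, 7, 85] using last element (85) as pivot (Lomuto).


Pivot: 85
  81 <= 85: advance i (no swap)
  75 <= 85: advance i (no swap)
  4 <= 85: swap -> [81, 75, 4, 86, 7, 85]
  7 <= 85: swap -> [81, 75, 4, 7, 86, 85]
Place pivot at 4: [81, 75, 4, 7, 85, 86]

Partitioned: [81, 75, 4, 7, 85, 86]


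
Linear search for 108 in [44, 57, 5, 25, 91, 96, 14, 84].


i=0: 44!=108
i=1: 57!=108
i=2: 5!=108
i=3: 25!=108
i=4: 91!=108
i=5: 96!=108
i=6: 14!=108
i=7: 84!=108

Not found, 8 comps


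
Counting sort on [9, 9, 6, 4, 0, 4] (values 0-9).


Input: [9, 9, 6, 4, 0, 4]
Counts: [1, 0, 0, 0, 2, 0, 1, 0, 0, 2]

Sorted: [0, 4, 4, 6, 9, 9]


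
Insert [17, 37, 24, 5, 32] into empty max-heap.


Insert 17: [17]
Insert 37: [37, 17]
Insert 24: [37, 17, 24]
Insert 5: [37, 17, 24, 5]
Insert 32: [37, 32, 24, 5, 17]

Final heap: [37, 32, 24, 5, 17]


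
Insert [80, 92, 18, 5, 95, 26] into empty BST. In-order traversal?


Insert 80: root
Insert 92: R from 80
Insert 18: L from 80
Insert 5: L from 80 -> L from 18
Insert 95: R from 80 -> R from 92
Insert 26: L from 80 -> R from 18

In-order: [5, 18, 26, 80, 92, 95]


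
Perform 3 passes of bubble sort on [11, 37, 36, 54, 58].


Initial: [11, 37, 36, 54, 58]
Pass 1: [11, 36, 37, 54, 58] (1 swaps)
Pass 2: [11, 36, 37, 54, 58] (0 swaps)
Pass 3: [11, 36, 37, 54, 58] (0 swaps)

After 3 passes: [11, 36, 37, 54, 58]


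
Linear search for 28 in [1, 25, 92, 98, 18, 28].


i=0: 1!=28
i=1: 25!=28
i=2: 92!=28
i=3: 98!=28
i=4: 18!=28
i=5: 28==28 found!

Found at 5, 6 comps


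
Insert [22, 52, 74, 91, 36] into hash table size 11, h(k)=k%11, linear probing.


Insert 22: h=0 -> slot 0
Insert 52: h=8 -> slot 8
Insert 74: h=8, 1 probes -> slot 9
Insert 91: h=3 -> slot 3
Insert 36: h=3, 1 probes -> slot 4

Table: [22, None, None, 91, 36, None, None, None, 52, 74, None]


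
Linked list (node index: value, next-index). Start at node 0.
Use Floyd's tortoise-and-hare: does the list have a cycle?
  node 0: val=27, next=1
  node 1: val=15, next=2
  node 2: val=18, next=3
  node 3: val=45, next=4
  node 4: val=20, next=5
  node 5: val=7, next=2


Floyd's tortoise (slow, +1) and hare (fast, +2):
  init: slow=0, fast=0
  step 1: slow=1, fast=2
  step 2: slow=2, fast=4
  step 3: slow=3, fast=2
  step 4: slow=4, fast=4
  slow == fast at node 4: cycle detected

Cycle: yes


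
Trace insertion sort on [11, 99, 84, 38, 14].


Initial: [11, 99, 84, 38, 14]
Insert 99: [11, 99, 84, 38, 14]
Insert 84: [11, 84, 99, 38, 14]
Insert 38: [11, 38, 84, 99, 14]
Insert 14: [11, 14, 38, 84, 99]

Sorted: [11, 14, 38, 84, 99]


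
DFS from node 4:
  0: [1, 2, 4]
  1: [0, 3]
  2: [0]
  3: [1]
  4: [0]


Visit 4, push [0]
Visit 0, push [2, 1]
Visit 1, push [3]
Visit 3, push []
Visit 2, push []

DFS order: [4, 0, 1, 3, 2]


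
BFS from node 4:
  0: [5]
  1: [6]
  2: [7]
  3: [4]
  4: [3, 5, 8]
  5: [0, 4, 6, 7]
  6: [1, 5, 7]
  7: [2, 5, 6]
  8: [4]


Visit 4, enqueue [3, 5, 8]
Visit 3, enqueue []
Visit 5, enqueue [0, 6, 7]
Visit 8, enqueue []
Visit 0, enqueue []
Visit 6, enqueue [1]
Visit 7, enqueue [2]
Visit 1, enqueue []
Visit 2, enqueue []

BFS order: [4, 3, 5, 8, 0, 6, 7, 1, 2]


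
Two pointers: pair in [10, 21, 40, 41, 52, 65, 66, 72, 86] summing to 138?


lo=0(10)+hi=8(86)=96
lo=1(21)+hi=8(86)=107
lo=2(40)+hi=8(86)=126
lo=3(41)+hi=8(86)=127
lo=4(52)+hi=8(86)=138

Yes: 52+86=138


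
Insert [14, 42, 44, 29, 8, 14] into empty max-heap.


Insert 14: [14]
Insert 42: [42, 14]
Insert 44: [44, 14, 42]
Insert 29: [44, 29, 42, 14]
Insert 8: [44, 29, 42, 14, 8]
Insert 14: [44, 29, 42, 14, 8, 14]

Final heap: [44, 29, 42, 14, 8, 14]


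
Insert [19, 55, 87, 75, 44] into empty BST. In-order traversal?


Insert 19: root
Insert 55: R from 19
Insert 87: R from 19 -> R from 55
Insert 75: R from 19 -> R from 55 -> L from 87
Insert 44: R from 19 -> L from 55

In-order: [19, 44, 55, 75, 87]


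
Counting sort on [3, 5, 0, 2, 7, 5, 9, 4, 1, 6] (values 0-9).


Input: [3, 5, 0, 2, 7, 5, 9, 4, 1, 6]
Counts: [1, 1, 1, 1, 1, 2, 1, 1, 0, 1]

Sorted: [0, 1, 2, 3, 4, 5, 5, 6, 7, 9]


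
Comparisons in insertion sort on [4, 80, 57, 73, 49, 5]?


Algorithm: insertion sort
Input: [4, 80, 57, 73, 49, 5]
Sorted: [4, 5, 49, 57, 73, 80]

14


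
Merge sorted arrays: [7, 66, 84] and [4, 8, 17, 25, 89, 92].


Take 4 from B
Take 7 from A
Take 8 from B
Take 17 from B
Take 25 from B
Take 66 from A
Take 84 from A

Merged: [4, 7, 8, 17, 25, 66, 84, 89, 92]


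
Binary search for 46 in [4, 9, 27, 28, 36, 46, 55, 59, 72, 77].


Step 1: lo=0, hi=9, mid=4, val=36
Step 2: lo=5, hi=9, mid=7, val=59
Step 3: lo=5, hi=6, mid=5, val=46

Found at index 5


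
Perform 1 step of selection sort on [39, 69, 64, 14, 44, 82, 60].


Initial: [39, 69, 64, 14, 44, 82, 60]
Step 1: min=14 at 3
  Swap: [14, 69, 64, 39, 44, 82, 60]

After 1 step: [14, 69, 64, 39, 44, 82, 60]


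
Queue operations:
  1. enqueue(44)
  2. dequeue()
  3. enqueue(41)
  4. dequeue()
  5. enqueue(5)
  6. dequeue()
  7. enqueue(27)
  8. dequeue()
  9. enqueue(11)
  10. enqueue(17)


enqueue(44) -> [44]
dequeue()->44, []
enqueue(41) -> [41]
dequeue()->41, []
enqueue(5) -> [5]
dequeue()->5, []
enqueue(27) -> [27]
dequeue()->27, []
enqueue(11) -> [11]
enqueue(17) -> [11, 17]

Final queue: [11, 17]


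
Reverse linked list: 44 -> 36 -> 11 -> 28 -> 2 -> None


Step 1: curr=44, set curr.next=prev(None) | reversed so far: 44
Step 2: curr=36, set curr.next=prev(44) | reversed so far: 36 -> 44
Step 3: curr=11, set curr.next=prev(36) | reversed so far: 11 -> 36 -> 44
Step 4: curr=28, set curr.next=prev(11) | reversed so far: 28 -> 11 -> 36 -> 44
Step 5: curr=2, set curr.next=prev(28) | reversed so far: 2 -> 28 -> 11 -> 36 -> 44

2 -> 28 -> 11 -> 36 -> 44 -> None


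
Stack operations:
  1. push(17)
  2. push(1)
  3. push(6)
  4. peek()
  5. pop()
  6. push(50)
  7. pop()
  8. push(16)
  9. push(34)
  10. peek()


push(17) -> [17]
push(1) -> [17, 1]
push(6) -> [17, 1, 6]
peek()->6
pop()->6, [17, 1]
push(50) -> [17, 1, 50]
pop()->50, [17, 1]
push(16) -> [17, 1, 16]
push(34) -> [17, 1, 16, 34]
peek()->34

Final stack: [17, 1, 16, 34]


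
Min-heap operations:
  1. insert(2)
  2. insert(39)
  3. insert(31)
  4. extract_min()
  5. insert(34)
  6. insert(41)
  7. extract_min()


insert(2) -> [2]
insert(39) -> [2, 39]
insert(31) -> [2, 39, 31]
extract_min()->2, [31, 39]
insert(34) -> [31, 39, 34]
insert(41) -> [31, 39, 34, 41]
extract_min()->31, [34, 39, 41]

Final heap: [34, 39, 41]


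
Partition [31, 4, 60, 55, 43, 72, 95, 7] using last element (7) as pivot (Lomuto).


Pivot: 7
  4 <= 7: swap -> [4, 31, 60, 55, 43, 72, 95, 7]
Place pivot at 1: [4, 7, 60, 55, 43, 72, 95, 31]

Partitioned: [4, 7, 60, 55, 43, 72, 95, 31]


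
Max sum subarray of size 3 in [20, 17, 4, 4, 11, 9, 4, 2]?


[0:3]: 41
[1:4]: 25
[2:5]: 19
[3:6]: 24
[4:7]: 24
[5:8]: 15

Max: 41 at [0:3]


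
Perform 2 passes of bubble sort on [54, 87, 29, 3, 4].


Initial: [54, 87, 29, 3, 4]
Pass 1: [54, 29, 3, 4, 87] (3 swaps)
Pass 2: [29, 3, 4, 54, 87] (3 swaps)

After 2 passes: [29, 3, 4, 54, 87]


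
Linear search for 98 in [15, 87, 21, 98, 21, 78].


i=0: 15!=98
i=1: 87!=98
i=2: 21!=98
i=3: 98==98 found!

Found at 3, 4 comps


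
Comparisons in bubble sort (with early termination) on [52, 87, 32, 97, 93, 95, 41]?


Algorithm: bubble sort (with early termination)
Input: [52, 87, 32, 97, 93, 95, 41]
Sorted: [32, 41, 52, 87, 93, 95, 97]

21


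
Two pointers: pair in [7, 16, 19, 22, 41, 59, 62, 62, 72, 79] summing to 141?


lo=0(7)+hi=9(79)=86
lo=1(16)+hi=9(79)=95
lo=2(19)+hi=9(79)=98
lo=3(22)+hi=9(79)=101
lo=4(41)+hi=9(79)=120
lo=5(59)+hi=9(79)=138
lo=6(62)+hi=9(79)=141

Yes: 62+79=141
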